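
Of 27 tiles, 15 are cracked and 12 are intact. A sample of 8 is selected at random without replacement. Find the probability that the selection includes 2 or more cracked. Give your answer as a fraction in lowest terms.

There are C(27,8) = 2220075 ways to choose the 8.
Count the complement (fewer than 2 cracked): C(15,0)·C(12,8) + C(15,1)·C(12,7) = 495 + 11880 = 12375.
Probability = 1 − 12375/2220075 = 2207700/2220075 = 892/897.

892/897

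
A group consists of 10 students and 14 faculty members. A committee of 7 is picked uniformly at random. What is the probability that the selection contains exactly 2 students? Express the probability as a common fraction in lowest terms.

Total number of selections: C(24,7) = 346104.
Selections with exactly 2 students: choose 2 of the 10 students and 5 of the 14 faculty members, C(10,2)·C(14,5) = 45·2002 = 90090.
Probability = 90090/346104 = 455/1748.

455/1748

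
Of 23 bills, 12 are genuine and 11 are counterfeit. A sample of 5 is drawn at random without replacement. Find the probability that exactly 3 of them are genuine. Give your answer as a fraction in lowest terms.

1100/3059

Total number of selections: C(23,5) = 33649.
Selections with exactly 3 genuine: choose 3 of the 12 genuine and 2 of the 11 counterfeit, C(12,3)·C(11,2) = 220·55 = 12100.
Probability = 12100/33649 = 1100/3059.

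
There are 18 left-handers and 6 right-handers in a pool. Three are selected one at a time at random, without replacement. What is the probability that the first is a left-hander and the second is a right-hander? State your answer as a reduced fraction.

9/46

Multiply the conditional probabilities at each draw: 18/24 · 6/23 = 108/552 = 9/46.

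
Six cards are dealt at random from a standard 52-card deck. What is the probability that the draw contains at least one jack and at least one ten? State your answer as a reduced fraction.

718637/5089630

There are C(52,6) = 20358520 possible draws.
By inclusion-exclusion on the complements, draws missing all jacks or all tens: C(48,6) + C(48,6) − C(44,6) = 12271512 + 12271512 − 7059052 = 17483972.
So draws with at least one of each: 20358520 − 17483972 = 2874548, probability 2874548/20358520 = 718637/5089630.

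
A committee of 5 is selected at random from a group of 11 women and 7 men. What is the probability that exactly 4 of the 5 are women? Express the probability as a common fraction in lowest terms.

There are C(18,5) = 8568 ways to choose 5 from 18.
Selections with exactly 4 women: choose 4 of the 11 women and 1 of the 7 men, C(11,4)·C(7,1) = 330·7 = 2310.
Probability = 2310/8568 = 55/204.

55/204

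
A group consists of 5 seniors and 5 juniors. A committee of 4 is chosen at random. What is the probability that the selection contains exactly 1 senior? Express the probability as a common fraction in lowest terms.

5/21

The sample space is all 4-subsets of the 10: C(10,4) = 210.
Selections with exactly 1 senior: choose 1 of the 5 seniors and 3 of the 5 juniors, C(5,1)·C(5,3) = 5·10 = 50.
Probability = 50/210 = 5/21.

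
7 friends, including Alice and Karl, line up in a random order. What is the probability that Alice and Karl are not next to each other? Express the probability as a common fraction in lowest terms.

There are 7! = 5040 arrangements.
Arrangements with Alice and Karl adjacent: 2·6! = 1440.
So not adjacent: 5040 − 1440 = 3600, probability 3600/5040 = 5/7.

5/7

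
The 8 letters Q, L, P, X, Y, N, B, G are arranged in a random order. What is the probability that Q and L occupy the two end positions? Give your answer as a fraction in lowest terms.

1/28

There are 8! = 40320 arrangements.
Place Q and L at the ends in 2 ways, arrange the remaining 6 in 6! = 720 ways: 2·720 = 1440.
Probability = 1440/40320 = 1/28.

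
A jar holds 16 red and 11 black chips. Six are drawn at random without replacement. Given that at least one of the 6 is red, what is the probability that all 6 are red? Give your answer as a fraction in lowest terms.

Work in counts. Selections with at least one red: C(27,6) − C(11,6) = 296010 − 462 = 295548.
Of those, selections where all 6 are red: C(16,6) = 8008.
Conditional probability = 8008/295548 = 182/6717.

182/6717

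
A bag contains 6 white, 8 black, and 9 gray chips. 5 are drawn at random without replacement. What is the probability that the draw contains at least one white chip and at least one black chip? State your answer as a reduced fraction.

3512/4807

There are C(23,5) = 33649 possible draws.
By inclusion-exclusion on the complements, draws missing all white or all black: C(17,5) + C(15,5) − C(9,5) = 6188 + 3003 − 126 = 9065.
So draws with at least one of each: 33649 − 9065 = 24584, probability 24584/33649 = 3512/4807.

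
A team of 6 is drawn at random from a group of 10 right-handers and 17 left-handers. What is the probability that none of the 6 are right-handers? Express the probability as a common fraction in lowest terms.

There are C(27,6) = 296010 possible selections.
Selections with no right-handers (all left-handers): C(17,6) = 12376.
Probability = 12376/296010 = 476/11385.

476/11385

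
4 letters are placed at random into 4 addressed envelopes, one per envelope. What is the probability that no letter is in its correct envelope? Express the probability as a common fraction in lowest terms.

There are 4! = 24 assignments.
By inclusion-exclusion, assignments with no fixed points: C(4,0)·4! − C(4,1)·3! + C(4,2)·2! − C(4,3)·1! + C(4,4)·0! = 9.
Probability = 9/24 = 3/8.

3/8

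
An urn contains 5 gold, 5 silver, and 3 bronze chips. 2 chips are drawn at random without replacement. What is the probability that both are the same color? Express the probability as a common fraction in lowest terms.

There are C(13,2) = 78 ways to draw 2 chips.
All same color: C(5,2) + C(5,2) + C(3,2) = 10 + 10 + 3 = 23.
Probability = 23/78.

23/78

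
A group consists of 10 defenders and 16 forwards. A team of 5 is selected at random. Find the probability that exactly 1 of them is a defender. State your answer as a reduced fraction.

70/253

The sample space is all 5-subsets of the 26: C(26,5) = 65780.
Selections with exactly 1 defender: choose 1 of the 10 defenders and 4 of the 16 forwards, C(10,1)·C(16,4) = 10·1820 = 18200.
Probability = 18200/65780 = 70/253.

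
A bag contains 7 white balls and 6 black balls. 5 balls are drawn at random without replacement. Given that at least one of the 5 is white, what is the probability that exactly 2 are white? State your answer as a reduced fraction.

Work in counts. Selections with at least one white: C(13,5) − C(6,5) = 1287 − 6 = 1281.
Of those, selections where exactly 2 are white: C(7,2)·C(6,3) = 21·20 = 420.
Conditional probability = 420/1281 = 20/61.

20/61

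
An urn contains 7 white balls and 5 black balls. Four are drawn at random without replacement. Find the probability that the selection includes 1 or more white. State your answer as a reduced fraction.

98/99

There are C(12,4) = 495 ways to choose the 4.
Favorable selections (1 or more white): C(7,1)·C(5,3) + C(7,2)·C(5,2) + C(7,3)·C(5,1) + C(7,4)·C(5,0) = 70 + 210 + 175 + 35 = 490.
Probability = 490/495 = 98/99.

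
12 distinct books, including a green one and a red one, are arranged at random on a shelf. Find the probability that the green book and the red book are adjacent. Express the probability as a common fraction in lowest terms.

1/6

There are 12! = 479001600 arrangements.
Treat the green book and the red book as a block: 11! arrangements of the blocks × 2 orders within the block = 2·39916800 = 79833600.
Probability = 79833600/479001600 = 1/6.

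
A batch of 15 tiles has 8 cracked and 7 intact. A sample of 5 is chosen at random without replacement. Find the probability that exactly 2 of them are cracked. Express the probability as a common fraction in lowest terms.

140/429

Total number of selections: C(15,5) = 3003.
Selections with exactly 2 cracked: choose 2 of the 8 cracked and 3 of the 7 intact, C(8,2)·C(7,3) = 28·35 = 980.
Probability = 980/3003 = 140/429.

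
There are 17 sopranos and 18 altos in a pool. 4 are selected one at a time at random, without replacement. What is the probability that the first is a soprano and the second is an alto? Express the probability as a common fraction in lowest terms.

9/35

Multiply the conditional probabilities at each draw: 17/35 · 18/34 = 306/1190 = 9/35.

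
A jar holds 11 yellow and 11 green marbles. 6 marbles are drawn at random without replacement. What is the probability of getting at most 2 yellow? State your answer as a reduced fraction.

718/2261

There are C(22,6) = 74613 ways to choose the 6.
Favorable selections (at most 2 yellow): C(11,0)·C(11,6) + C(11,1)·C(11,5) + C(11,2)·C(11,4) = 462 + 5082 + 18150 = 23694.
Probability = 23694/74613 = 718/2261.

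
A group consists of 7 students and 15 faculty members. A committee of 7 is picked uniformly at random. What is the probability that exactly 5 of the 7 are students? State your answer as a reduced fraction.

The sample space is all 7-subsets of the 22: C(22,7) = 170544.
Selections with exactly 5 students: choose 5 of the 7 students and 2 of the 15 faculty members, C(7,5)·C(15,2) = 21·105 = 2205.
Probability = 2205/170544 = 735/56848.

735/56848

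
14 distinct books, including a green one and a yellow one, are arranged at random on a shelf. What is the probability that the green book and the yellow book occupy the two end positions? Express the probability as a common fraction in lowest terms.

1/91

There are 14! = 87178291200 arrangements.
Place the green book and the yellow book at the ends in 2 ways, arrange the remaining 12 in 12! = 479001600 ways: 2·479001600 = 958003200.
Probability = 958003200/87178291200 = 1/91.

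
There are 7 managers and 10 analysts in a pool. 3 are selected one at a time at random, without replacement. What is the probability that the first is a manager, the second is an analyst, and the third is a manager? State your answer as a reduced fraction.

7/68

Multiply the conditional probabilities at each draw: 7/17 · 10/16 · 6/15 = 420/4080 = 7/68.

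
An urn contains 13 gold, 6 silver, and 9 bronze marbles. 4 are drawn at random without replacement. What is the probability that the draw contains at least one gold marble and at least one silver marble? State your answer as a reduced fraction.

There are C(28,4) = 20475 possible draws.
By inclusion-exclusion on the complements, draws missing all gold or all silver: C(15,4) + C(22,4) − C(9,4) = 1365 + 7315 − 126 = 8554.
So draws with at least one of each: 20475 − 8554 = 11921, probability 11921/20475 = 131/225.

131/225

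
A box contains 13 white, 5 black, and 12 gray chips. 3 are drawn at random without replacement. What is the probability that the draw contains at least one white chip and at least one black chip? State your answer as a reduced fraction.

There are C(30,3) = 4060 possible draws.
By inclusion-exclusion on the complements, draws missing all white or all black: C(17,3) + C(25,3) − C(12,3) = 680 + 2300 − 220 = 2760.
So draws with at least one of each: 4060 − 2760 = 1300, probability 1300/4060 = 65/203.

65/203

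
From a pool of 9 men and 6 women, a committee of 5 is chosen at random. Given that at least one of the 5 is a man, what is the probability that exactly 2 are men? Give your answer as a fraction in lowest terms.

80/333

Work in counts. Selections with at least one man: C(15,5) − C(6,5) = 3003 − 6 = 2997.
Of those, selections where exactly 2 are men: C(9,2)·C(6,3) = 36·20 = 720.
Conditional probability = 720/2997 = 80/333.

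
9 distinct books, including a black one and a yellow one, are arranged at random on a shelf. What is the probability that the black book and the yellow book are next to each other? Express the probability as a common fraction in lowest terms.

2/9

There are 9! = 362880 arrangements.
Treat the black book and the yellow book as a block: 8! arrangements of the blocks × 2 orders within the block = 2·40320 = 80640.
Probability = 80640/362880 = 2/9.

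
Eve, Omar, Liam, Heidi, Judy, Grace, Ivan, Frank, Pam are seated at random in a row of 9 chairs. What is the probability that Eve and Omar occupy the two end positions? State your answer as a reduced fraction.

1/36

There are 9! = 362880 arrangements.
Place Eve and Omar at the ends in 2 ways, arrange the remaining 7 in 7! = 5040 ways: 2·5040 = 10080.
Probability = 10080/362880 = 1/36.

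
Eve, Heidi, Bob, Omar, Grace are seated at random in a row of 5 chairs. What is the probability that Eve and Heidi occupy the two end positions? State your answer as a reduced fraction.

There are 5! = 120 arrangements.
Place Eve and Heidi at the ends in 2 ways, arrange the remaining 3 in 3! = 6 ways: 2·6 = 12.
Probability = 12/120 = 1/10.

1/10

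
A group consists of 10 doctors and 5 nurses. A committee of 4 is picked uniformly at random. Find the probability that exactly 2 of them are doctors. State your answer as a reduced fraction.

30/91

There are C(15,4) = 1365 ways to choose 4 from 15.
Selections with exactly 2 doctors: choose 2 of the 10 doctors and 2 of the 5 nurses, C(10,2)·C(5,2) = 45·10 = 450.
Probability = 450/1365 = 30/91.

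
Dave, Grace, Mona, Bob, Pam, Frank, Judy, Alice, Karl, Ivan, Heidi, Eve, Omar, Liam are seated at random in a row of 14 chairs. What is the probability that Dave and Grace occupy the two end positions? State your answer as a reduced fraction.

There are 14! = 87178291200 arrangements.
Place Dave and Grace at the ends in 2 ways, arrange the remaining 12 in 12! = 479001600 ways: 2·479001600 = 958003200.
Probability = 958003200/87178291200 = 1/91.

1/91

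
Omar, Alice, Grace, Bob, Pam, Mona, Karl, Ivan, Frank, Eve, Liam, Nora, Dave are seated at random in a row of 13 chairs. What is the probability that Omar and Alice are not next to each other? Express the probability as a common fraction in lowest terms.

There are 13! = 6227020800 arrangements.
Arrangements with Omar and Alice adjacent: 2·12! = 958003200.
So not adjacent: 6227020800 − 958003200 = 5269017600, probability 5269017600/6227020800 = 11/13.

11/13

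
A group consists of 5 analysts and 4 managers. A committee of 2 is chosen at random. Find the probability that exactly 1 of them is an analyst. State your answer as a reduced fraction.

The sample space is all 2-subsets of the 9: C(9,2) = 36.
Selections with exactly 1 analyst: choose 1 of the 5 analysts and 1 of the 4 managers, C(5,1)·C(4,1) = 5·4 = 20.
Probability = 20/36 = 5/9.

5/9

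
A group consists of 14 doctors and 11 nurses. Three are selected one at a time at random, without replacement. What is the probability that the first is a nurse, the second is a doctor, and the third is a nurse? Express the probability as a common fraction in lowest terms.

Multiply the conditional probabilities at each draw: 11/25 · 14/24 · 10/23 = 1540/13800 = 77/690.

77/690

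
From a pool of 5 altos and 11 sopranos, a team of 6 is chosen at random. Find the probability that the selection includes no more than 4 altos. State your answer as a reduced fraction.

727/728

Total selections: C(16,6) = 8008.
The complement is exactly 5 altos: C(5,5)·C(11,1) = 11.
Probability = 1 − 11/8008 = 7997/8008 = 727/728.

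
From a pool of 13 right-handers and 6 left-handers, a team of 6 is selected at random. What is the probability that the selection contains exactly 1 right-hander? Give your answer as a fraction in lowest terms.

13/4522

Total number of selections: C(19,6) = 27132.
Selections with exactly 1 right-hander: choose 1 of the 13 right-handers and 5 of the 6 left-handers, C(13,1)·C(6,5) = 13·6 = 78.
Probability = 78/27132 = 13/4522.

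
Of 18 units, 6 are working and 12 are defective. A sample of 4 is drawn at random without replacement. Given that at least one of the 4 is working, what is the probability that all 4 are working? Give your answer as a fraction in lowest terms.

Work in counts. Selections with at least one working: C(18,4) − C(12,4) = 3060 − 495 = 2565.
Of those, selections where all 4 are working: C(6,4) = 15.
Conditional probability = 15/2565 = 1/171.

1/171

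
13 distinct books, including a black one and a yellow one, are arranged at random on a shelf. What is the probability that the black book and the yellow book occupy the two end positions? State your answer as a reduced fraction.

1/78

There are 13! = 6227020800 arrangements.
Place the black book and the yellow book at the ends in 2 ways, arrange the remaining 11 in 11! = 39916800 ways: 2·39916800 = 79833600.
Probability = 79833600/6227020800 = 1/78.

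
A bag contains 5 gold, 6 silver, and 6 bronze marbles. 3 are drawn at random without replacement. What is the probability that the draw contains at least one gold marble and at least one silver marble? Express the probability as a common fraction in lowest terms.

63/136

There are C(17,3) = 680 possible draws.
By inclusion-exclusion on the complements, draws missing all gold or all silver: C(12,3) + C(11,3) − C(6,3) = 220 + 165 − 20 = 365.
So draws with at least one of each: 680 − 365 = 315, probability 315/680 = 63/136.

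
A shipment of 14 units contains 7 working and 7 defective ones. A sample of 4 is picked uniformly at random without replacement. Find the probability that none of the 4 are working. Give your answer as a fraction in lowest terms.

There are C(14,4) = 1001 possible selections.
Selections with no working (all defective): C(7,4) = 35.
Probability = 35/1001 = 5/143.

5/143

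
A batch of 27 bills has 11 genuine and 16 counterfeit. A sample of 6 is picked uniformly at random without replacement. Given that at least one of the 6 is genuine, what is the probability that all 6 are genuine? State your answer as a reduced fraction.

21/13091

Work in counts. Selections with at least one genuine: C(27,6) − C(16,6) = 296010 − 8008 = 288002.
Of those, selections where all 6 are genuine: C(11,6) = 462.
Conditional probability = 462/288002 = 21/13091.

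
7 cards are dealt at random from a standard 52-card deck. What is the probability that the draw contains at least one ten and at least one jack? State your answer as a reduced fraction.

There are C(52,7) = 133784560 possible draws.
By inclusion-exclusion on the complements, draws missing all tens or all jacks: C(48,7) + C(48,7) − C(44,7) = 73629072 + 73629072 − 38320568 = 108937576.
So draws with at least one of each: 133784560 − 108937576 = 24846984, probability 24846984/133784560 = 3105873/16723070.

3105873/16723070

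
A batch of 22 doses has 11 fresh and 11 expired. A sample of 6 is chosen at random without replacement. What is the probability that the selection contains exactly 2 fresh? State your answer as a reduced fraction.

There are C(22,6) = 74613 ways to choose 6 from 22.
Selections with exactly 2 fresh: choose 2 of the 11 fresh and 4 of the 11 expired, C(11,2)·C(11,4) = 55·330 = 18150.
Probability = 18150/74613 = 550/2261.

550/2261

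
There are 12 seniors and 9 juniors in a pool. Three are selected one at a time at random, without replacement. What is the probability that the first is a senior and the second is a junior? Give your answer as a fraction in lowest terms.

9/35

Multiply the conditional probabilities at each draw: 12/21 · 9/20 = 108/420 = 9/35.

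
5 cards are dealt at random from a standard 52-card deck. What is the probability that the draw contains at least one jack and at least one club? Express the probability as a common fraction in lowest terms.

There are C(52,5) = 2598960 possible draws.
By inclusion-exclusion on the complements, draws missing all jacks or all clubs: C(48,5) + C(39,5) − C(36,5) = 1712304 + 575757 − 376992 = 1911069.
So draws with at least one of each: 2598960 − 1911069 = 687891, probability 687891/2598960 = 229297/866320.

229297/866320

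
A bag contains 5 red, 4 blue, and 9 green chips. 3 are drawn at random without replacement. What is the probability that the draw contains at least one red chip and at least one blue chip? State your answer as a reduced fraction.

There are C(18,3) = 816 possible draws.
By inclusion-exclusion on the complements, draws missing all red or all blue: C(13,3) + C(14,3) − C(9,3) = 286 + 364 − 84 = 566.
So draws with at least one of each: 816 − 566 = 250, probability 250/816 = 125/408.

125/408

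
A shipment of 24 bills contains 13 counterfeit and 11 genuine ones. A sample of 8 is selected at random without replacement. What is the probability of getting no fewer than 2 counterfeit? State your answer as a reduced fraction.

7384/7429

Total selections: C(24,8) = 735471.
Count the complement (fewer than 2 counterfeit): C(13,0)·C(11,8) + C(13,1)·C(11,7) = 165 + 4290 = 4455.
Probability = 1 − 4455/735471 = 731016/735471 = 7384/7429.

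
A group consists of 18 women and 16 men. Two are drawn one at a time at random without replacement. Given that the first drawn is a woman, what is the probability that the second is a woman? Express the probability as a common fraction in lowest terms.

After removing one woman, 33 remain: 17 women and 16 men.
So the probability the next is a woman is 17/33.

17/33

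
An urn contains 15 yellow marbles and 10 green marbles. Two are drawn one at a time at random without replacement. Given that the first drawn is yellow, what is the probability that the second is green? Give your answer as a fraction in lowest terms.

5/12

After removing one yellow, 24 remain: 14 yellow and 10 green.
So the probability the next is green is 10/24 = 5/12.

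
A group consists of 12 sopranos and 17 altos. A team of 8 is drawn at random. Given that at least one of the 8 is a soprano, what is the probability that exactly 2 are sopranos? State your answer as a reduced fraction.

Work in counts. Selections with at least one soprano: C(29,8) − C(17,8) = 4292145 − 24310 = 4267835.
Of those, selections where exactly 2 are sopranos: C(12,2)·C(17,6) = 66·12376 = 816816.
Conditional probability = 816816/4267835 = 5712/29845.

5712/29845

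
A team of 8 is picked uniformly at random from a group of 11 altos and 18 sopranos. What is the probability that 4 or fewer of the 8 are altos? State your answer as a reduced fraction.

Total selections: C(29,8) = 4292145.
Favorable selections (4 or fewer altos): C(11,0)·C(18,8) + C(11,1)·C(18,7) + C(11,2)·C(18,6) + C(11,3)·C(18,5) + C(11,4)·C(18,4) = 43758 + 350064 + 1021020 + 1413720 + 1009800 = 3838362.
Probability = 3838362/4292145 = 116314/130065.

116314/130065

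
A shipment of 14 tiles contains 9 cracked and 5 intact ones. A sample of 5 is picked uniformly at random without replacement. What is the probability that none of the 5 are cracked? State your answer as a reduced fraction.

There are C(14,5) = 2002 possible selections.
Selections with no cracked (all intact): C(5,5) = 1.
Probability = 1/2002.

1/2002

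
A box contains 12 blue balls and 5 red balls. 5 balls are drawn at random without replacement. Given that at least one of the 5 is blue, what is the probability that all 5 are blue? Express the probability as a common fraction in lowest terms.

792/6187

Work in counts. Selections with at least one blue: C(17,5) − C(5,5) = 6188 − 1 = 6187.
Of those, selections where all 5 are blue: C(12,5) = 792.
Conditional probability = 792/6187.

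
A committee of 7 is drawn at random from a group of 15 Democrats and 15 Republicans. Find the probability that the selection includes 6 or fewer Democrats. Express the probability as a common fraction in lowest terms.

There are C(30,7) = 2035800 ways to choose the 7.
The complement is exactly 7 Democrats: C(15,7)·C(15,0) = 6435.
Probability = 1 − 6435/2035800 = 2029365/2035800 = 3469/3480.

3469/3480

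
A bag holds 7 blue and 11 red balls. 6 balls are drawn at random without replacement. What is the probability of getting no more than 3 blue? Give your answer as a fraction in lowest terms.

Total selections: C(18,6) = 18564.
Count the complement (more than 3 blue): C(7,4)·C(11,2) + C(7,5)·C(11,1) + C(7,6)·C(11,0) = 1925 + 231 + 7 = 2163.
Probability = 1 − 2163/18564 = 16401/18564 = 781/884.

781/884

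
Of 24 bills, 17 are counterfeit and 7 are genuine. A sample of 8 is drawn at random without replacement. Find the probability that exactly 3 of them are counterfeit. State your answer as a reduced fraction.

Total number of selections: C(24,8) = 735471.
Selections with exactly 3 counterfeit: choose 3 of the 17 counterfeit and 5 of the 7 genuine, C(17,3)·C(7,5) = 680·21 = 14280.
Probability = 14280/735471 = 280/14421.

280/14421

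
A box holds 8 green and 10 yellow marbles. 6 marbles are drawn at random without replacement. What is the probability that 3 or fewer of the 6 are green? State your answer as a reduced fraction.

353/442

There are C(18,6) = 18564 ways to choose the 6.
Count the complement (more than 3 green): C(8,4)·C(10,2) + C(8,5)·C(10,1) + C(8,6)·C(10,0) = 3150 + 560 + 28 = 3738.
Probability = 1 − 3738/18564 = 14826/18564 = 353/442.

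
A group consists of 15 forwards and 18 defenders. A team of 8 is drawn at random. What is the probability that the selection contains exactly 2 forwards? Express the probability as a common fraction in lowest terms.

The sample space is all 8-subsets of the 33: C(33,8) = 13884156.
Selections with exactly 2 forwards: choose 2 of the 15 forwards and 6 of the 18 defenders, C(15,2)·C(18,6) = 105·18564 = 1949220.
Probability = 1949220/13884156 = 4165/29667.

4165/29667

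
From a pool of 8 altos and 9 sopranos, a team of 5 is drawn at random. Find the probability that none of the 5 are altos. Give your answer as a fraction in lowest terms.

9/442

There are C(17,5) = 6188 possible selections.
Selections with no altos (all sopranos): C(9,5) = 126.
Probability = 126/6188 = 9/442.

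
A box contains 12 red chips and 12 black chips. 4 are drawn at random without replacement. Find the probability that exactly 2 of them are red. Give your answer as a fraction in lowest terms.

The sample space is all 4-subsets of the 24: C(24,4) = 10626.
Selections with exactly 2 red: choose 2 of the 12 red and 2 of the 12 black, C(12,2)·C(12,2) = 66·66 = 4356.
Probability = 4356/10626 = 66/161.

66/161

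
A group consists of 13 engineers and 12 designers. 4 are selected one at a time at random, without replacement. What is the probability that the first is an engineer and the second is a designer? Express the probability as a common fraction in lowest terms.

13/50

Multiply the conditional probabilities at each draw: 13/25 · 12/24 = 156/600 = 13/50.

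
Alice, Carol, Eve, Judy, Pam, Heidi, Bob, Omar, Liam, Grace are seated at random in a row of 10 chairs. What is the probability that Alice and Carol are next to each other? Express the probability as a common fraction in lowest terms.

There are 10! = 3628800 arrangements.
Treat Alice and Carol as a block: 9! arrangements of the blocks × 2 orders within the block = 2·362880 = 725760.
Probability = 725760/3628800 = 1/5.

1/5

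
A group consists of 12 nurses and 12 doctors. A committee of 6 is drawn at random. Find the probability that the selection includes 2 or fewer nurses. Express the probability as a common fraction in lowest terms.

Total selections: C(24,6) = 134596.
Favorable selections (2 or fewer nurses): C(12,0)·C(12,6) + C(12,1)·C(12,5) + C(12,2)·C(12,4) = 924 + 9504 + 32670 = 43098.
Probability = 43098/134596 = 1959/6118.

1959/6118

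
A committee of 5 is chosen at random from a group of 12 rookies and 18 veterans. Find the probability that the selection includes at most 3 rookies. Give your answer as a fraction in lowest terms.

Total selections: C(30,5) = 142506.
Count the complement (more than 3 rookies): C(12,4)·C(18,1) + C(12,5)·C(18,0) = 8910 + 792 = 9702.
Probability = 1 − 9702/142506 = 132804/142506 = 1054/1131.

1054/1131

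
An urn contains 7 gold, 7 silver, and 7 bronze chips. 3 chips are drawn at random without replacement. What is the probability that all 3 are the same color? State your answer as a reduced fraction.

3/38

There are C(21,3) = 1330 ways to draw 3 chips.
All same color: C(7,3) + C(7,3) + C(7,3) = 35 + 35 + 35 = 105.
Probability = 105/1330 = 3/38.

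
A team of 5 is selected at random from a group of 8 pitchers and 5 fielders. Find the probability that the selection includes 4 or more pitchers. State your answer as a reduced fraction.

406/1287

Total selections: C(13,5) = 1287.
Favorable selections (4 or more pitchers): C(8,4)·C(5,1) + C(8,5)·C(5,0) = 350 + 56 = 406.
Probability = 406/1287.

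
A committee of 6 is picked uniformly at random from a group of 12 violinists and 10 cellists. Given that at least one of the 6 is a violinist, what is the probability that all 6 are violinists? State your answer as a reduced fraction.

Work in counts. Selections with at least one violinist: C(22,6) − C(10,6) = 74613 − 210 = 74403.
Of those, selections where all 6 are violinists: C(12,6) = 924.
Conditional probability = 924/74403 = 44/3543.

44/3543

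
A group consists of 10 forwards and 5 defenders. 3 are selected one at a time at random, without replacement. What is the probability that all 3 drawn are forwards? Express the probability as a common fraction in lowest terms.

Multiply the conditional probabilities at each draw: 10/15 · 9/14 · 8/13 = 720/2730 = 24/91.

24/91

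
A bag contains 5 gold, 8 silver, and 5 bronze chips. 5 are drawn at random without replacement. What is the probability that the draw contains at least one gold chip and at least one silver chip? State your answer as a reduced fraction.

3515/4284

There are C(18,5) = 8568 possible draws.
By inclusion-exclusion on the complements, draws missing all gold or all silver: C(13,5) + C(10,5) − C(5,5) = 1287 + 252 − 1 = 1538.
So draws with at least one of each: 8568 − 1538 = 7030, probability 7030/8568 = 3515/4284.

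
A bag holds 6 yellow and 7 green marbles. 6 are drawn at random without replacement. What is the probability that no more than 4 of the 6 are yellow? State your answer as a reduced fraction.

Total selections: C(13,6) = 1716.
Favorable selections (no more than 4 yellow): C(6,0)·C(7,6) + C(6,1)·C(7,5) + C(6,2)·C(7,4) + C(6,3)·C(7,3) + C(6,4)·C(7,2) = 7 + 126 + 525 + 700 + 315 = 1673.
Probability = 1673/1716.

1673/1716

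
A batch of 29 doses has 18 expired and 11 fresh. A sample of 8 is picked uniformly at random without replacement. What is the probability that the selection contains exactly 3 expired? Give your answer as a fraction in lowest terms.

3808/43355

Total number of selections: C(29,8) = 4292145.
Selections with exactly 3 expired: choose 3 of the 18 expired and 5 of the 11 fresh, C(18,3)·C(11,5) = 816·462 = 376992.
Probability = 376992/4292145 = 3808/43355.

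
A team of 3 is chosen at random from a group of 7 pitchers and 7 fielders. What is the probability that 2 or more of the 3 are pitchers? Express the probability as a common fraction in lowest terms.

Total selections: C(14,3) = 364.
Favorable selections (2 or more pitchers): C(7,2)·C(7,1) + C(7,3)·C(7,0) = 147 + 35 = 182.
Probability = 182/364 = 1/2.

1/2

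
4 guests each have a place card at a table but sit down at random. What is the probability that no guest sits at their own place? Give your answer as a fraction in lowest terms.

There are 4! = 24 seatings.
By inclusion-exclusion, seatings with no fixed points: C(4,0)·4! − C(4,1)·3! + C(4,2)·2! − C(4,3)·1! + C(4,4)·0! = 9.
Probability = 9/24 = 3/8.

3/8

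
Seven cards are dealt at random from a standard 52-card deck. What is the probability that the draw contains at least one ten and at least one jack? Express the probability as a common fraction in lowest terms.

3105873/16723070

There are C(52,7) = 133784560 possible draws.
By inclusion-exclusion on the complements, draws missing all tens or all jacks: C(48,7) + C(48,7) − C(44,7) = 73629072 + 73629072 − 38320568 = 108937576.
So draws with at least one of each: 133784560 − 108937576 = 24846984, probability 24846984/133784560 = 3105873/16723070.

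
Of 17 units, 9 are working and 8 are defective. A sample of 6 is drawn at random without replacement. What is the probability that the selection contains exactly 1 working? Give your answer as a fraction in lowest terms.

9/221

The sample space is all 6-subsets of the 17: C(17,6) = 12376.
Selections with exactly 1 working: choose 1 of the 9 working and 5 of the 8 defective, C(9,1)·C(8,5) = 9·56 = 504.
Probability = 504/12376 = 9/221.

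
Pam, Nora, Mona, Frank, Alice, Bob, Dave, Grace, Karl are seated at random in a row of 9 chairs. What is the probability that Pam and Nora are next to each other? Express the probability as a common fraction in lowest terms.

There are 9! = 362880 arrangements.
Treat Pam and Nora as a block: 8! arrangements of the blocks × 2 orders within the block = 2·40320 = 80640.
Probability = 80640/362880 = 2/9.

2/9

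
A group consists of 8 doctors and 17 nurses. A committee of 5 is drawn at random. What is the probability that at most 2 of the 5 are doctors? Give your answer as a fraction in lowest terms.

Total selections: C(25,5) = 53130.
Favorable selections (at most 2 doctors): C(8,0)·C(17,5) + C(8,1)·C(17,4) + C(8,2)·C(17,3) = 6188 + 19040 + 19040 = 44268.
Probability = 44268/53130 = 1054/1265.

1054/1265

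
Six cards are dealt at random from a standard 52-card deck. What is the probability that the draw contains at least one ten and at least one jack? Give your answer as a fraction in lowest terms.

There are C(52,6) = 20358520 possible draws.
By inclusion-exclusion on the complements, draws missing all tens or all jacks: C(48,6) + C(48,6) − C(44,6) = 12271512 + 12271512 − 7059052 = 17483972.
So draws with at least one of each: 20358520 − 17483972 = 2874548, probability 2874548/20358520 = 718637/5089630.

718637/5089630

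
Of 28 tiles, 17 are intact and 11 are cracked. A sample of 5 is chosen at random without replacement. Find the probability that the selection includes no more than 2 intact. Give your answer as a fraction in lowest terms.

132/455

There are C(28,5) = 98280 ways to choose the 5.
Favorable selections (no more than 2 intact): C(17,0)·C(11,5) + C(17,1)·C(11,4) + C(17,2)·C(11,3) = 462 + 5610 + 22440 = 28512.
Probability = 28512/98280 = 132/455.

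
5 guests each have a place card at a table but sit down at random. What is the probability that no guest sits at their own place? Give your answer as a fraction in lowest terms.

There are 5! = 120 seatings.
By inclusion-exclusion, seatings with no fixed points: C(5,0)·5! − C(5,1)·4! + C(5,2)·3! − C(5,3)·2! + C(5,4)·1! − C(5,5)·0! = 44.
Probability = 44/120 = 11/30.

11/30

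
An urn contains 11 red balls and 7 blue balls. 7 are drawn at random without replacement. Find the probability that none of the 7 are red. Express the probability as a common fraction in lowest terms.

1/31824

There are C(18,7) = 31824 possible selections.
Selections with no red (all blue): C(7,7) = 1.
Probability = 1/31824.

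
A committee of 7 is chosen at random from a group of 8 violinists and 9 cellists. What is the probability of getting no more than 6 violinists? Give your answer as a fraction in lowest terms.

2430/2431

There are C(17,7) = 19448 ways to choose the 7.
Favorable selections (no more than 6 violinists): C(8,0)·C(9,7) + C(8,1)·C(9,6) + C(8,2)·C(9,5) + C(8,3)·C(9,4) + C(8,4)·C(9,3) + C(8,5)·C(9,2) + C(8,6)·C(9,1) = 36 + 672 + 3528 + 7056 + 5880 + 2016 + 252 = 19440.
Probability = 19440/19448 = 2430/2431.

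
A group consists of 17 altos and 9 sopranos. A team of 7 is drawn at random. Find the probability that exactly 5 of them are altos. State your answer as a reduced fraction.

Total number of selections: C(26,7) = 657800.
Selections with exactly 5 altos: choose 5 of the 17 altos and 2 of the 9 sopranos, C(17,5)·C(9,2) = 6188·36 = 222768.
Probability = 222768/657800 = 2142/6325.

2142/6325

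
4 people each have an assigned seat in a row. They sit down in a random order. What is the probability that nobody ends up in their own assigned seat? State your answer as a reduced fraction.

3/8

There are 4! = 24 seatings.
By inclusion-exclusion, seatings with no fixed points: C(4,0)·4! − C(4,1)·3! + C(4,2)·2! − C(4,3)·1! + C(4,4)·0! = 9.
Probability = 9/24 = 3/8.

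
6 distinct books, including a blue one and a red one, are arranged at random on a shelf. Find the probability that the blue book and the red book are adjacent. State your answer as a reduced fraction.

There are 6! = 720 arrangements.
Treat the blue book and the red book as a block: 5! arrangements of the blocks × 2 orders within the block = 2·120 = 240.
Probability = 240/720 = 1/3.

1/3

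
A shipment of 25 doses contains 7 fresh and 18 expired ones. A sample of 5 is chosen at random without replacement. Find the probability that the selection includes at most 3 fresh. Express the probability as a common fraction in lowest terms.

Total selections: C(25,5) = 53130.
Count the complement (more than 3 fresh): C(7,4)·C(18,1) + C(7,5)·C(18,0) = 630 + 21 = 651.
Probability = 1 − 651/53130 = 52479/53130 = 2499/2530.

2499/2530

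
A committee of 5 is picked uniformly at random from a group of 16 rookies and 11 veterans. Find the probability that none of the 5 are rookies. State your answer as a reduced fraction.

77/13455

There are C(27,5) = 80730 possible selections.
Selections with no rookies (all veterans): C(11,5) = 462.
Probability = 462/80730 = 77/13455.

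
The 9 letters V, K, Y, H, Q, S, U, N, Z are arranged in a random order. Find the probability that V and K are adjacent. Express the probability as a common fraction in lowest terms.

There are 9! = 362880 arrangements.
Treat V and K as a block: 8! arrangements of the blocks × 2 orders within the block = 2·40320 = 80640.
Probability = 80640/362880 = 2/9.

2/9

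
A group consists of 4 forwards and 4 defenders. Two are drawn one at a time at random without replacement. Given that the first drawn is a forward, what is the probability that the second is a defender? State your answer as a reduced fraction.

4/7

After removing one forward, 7 remain: 3 forwards and 4 defenders.
So the probability the next is a defender is 4/7.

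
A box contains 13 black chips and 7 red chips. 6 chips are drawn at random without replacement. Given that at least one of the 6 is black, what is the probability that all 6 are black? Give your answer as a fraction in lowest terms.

12/271

Work in counts. Selections with at least one black: C(20,6) − C(7,6) = 38760 − 7 = 38753.
Of those, selections where all 6 are black: C(13,6) = 1716.
Conditional probability = 1716/38753 = 12/271.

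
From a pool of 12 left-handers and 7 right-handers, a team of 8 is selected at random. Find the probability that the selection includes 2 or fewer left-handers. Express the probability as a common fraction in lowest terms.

There are C(19,8) = 75582 ways to choose the 8.
Favorable selections (2 or fewer left-handers): C(12,1)·C(7,7) + C(12,2)·C(7,6) = 12 + 462 = 474.
Probability = 474/75582 = 79/12597.

79/12597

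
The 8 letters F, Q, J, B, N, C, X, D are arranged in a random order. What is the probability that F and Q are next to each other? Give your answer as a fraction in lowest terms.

1/4

There are 8! = 40320 arrangements.
Treat F and Q as a block: 7! arrangements of the blocks × 2 orders within the block = 2·5040 = 10080.
Probability = 10080/40320 = 1/4.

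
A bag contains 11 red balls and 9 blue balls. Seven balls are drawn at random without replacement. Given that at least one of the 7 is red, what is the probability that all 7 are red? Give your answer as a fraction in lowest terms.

Work in counts. Selections with at least one red: C(20,7) − C(9,7) = 77520 − 36 = 77484.
Of those, selections where all 7 are red: C(11,7) = 330.
Conditional probability = 330/77484 = 5/1174.

5/1174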